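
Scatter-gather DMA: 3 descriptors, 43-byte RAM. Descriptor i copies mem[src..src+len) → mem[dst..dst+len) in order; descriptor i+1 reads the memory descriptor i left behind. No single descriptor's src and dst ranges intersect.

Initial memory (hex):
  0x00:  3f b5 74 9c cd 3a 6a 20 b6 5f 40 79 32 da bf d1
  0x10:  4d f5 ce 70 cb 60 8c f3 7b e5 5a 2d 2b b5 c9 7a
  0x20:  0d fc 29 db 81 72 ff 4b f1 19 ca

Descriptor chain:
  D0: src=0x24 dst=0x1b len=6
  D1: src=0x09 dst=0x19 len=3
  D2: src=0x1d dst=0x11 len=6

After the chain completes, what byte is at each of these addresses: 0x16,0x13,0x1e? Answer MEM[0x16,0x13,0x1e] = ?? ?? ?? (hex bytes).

  after D0: wrote 6B at 0x1b = 8172ff4bf119
  after D1: wrote 3B at 0x19 = 5f4079
  after D2: wrote 6B at 0x11 = ff4bf119fc29
query mem[0x16]=0x29, mem[0x13]=0xf1, mem[0x1e]=0x4b

MEM[0x16,0x13,0x1e] = 29 f1 4b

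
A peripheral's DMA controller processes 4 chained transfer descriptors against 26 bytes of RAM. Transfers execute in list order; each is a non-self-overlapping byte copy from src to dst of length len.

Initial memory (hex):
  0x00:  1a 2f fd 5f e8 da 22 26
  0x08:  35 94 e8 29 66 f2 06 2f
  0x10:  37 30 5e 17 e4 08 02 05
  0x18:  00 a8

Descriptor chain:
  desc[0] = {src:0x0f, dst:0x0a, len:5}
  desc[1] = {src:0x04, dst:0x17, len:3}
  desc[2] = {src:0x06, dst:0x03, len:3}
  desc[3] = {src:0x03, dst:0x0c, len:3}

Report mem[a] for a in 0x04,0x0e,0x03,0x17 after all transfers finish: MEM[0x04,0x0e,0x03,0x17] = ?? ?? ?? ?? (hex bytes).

MEM[0x04,0x0e,0x03,0x17] = 26 35 22 e8

#0 dst[0x0a+5] := {0x2f,0x37,0x30,0x5e,0x17}
#1 dst[0x17+3] := {0xe8,0xda,0x22}
#2 dst[0x03+3] := {0x22,0x26,0x35}
#3 dst[0x0c+3] := {0x22,0x26,0x35}
query mem[0x04]=0x26, mem[0x0e]=0x35, mem[0x03]=0x22, mem[0x17]=0xe8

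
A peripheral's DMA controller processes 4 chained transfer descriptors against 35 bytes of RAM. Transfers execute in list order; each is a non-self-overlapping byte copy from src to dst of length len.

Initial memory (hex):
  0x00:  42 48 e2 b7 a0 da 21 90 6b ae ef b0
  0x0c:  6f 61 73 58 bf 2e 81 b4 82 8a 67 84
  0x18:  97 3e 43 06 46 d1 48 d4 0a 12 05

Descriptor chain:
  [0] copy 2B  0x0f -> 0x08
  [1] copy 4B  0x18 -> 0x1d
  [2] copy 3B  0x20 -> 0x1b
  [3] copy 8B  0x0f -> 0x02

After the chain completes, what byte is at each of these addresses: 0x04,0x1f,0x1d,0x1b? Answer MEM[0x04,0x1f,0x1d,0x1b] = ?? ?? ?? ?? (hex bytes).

#0 dst[0x08+2] := {0x58,0xbf}
#1 dst[0x1d+4] := {0x97,0x3e,0x43,0x06}
#2 dst[0x1b+3] := {0x06,0x12,0x05}
#3 dst[0x02+8] := {0x58,0xbf,0x2e,0x81,0xb4,0x82,0x8a,0x67}
query mem[0x04]=0x2e, mem[0x1f]=0x43, mem[0x1d]=0x05, mem[0x1b]=0x06

MEM[0x04,0x1f,0x1d,0x1b] = 2e 43 05 06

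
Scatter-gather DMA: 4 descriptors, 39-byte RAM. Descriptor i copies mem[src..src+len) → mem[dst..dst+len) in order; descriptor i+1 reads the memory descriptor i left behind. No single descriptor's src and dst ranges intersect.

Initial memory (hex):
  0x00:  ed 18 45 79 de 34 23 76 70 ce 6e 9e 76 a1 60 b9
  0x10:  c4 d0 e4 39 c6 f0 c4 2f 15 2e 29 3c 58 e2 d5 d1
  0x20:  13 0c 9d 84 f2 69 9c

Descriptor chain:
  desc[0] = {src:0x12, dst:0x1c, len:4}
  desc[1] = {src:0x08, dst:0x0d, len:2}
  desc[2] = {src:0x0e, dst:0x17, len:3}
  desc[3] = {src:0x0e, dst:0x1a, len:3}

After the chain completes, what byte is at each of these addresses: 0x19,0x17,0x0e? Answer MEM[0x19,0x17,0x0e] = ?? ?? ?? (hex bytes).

MEM[0x19,0x17,0x0e] = c4 ce ce

#0 dst[0x1c+4] := {0xe4,0x39,0xc6,0xf0}
#1 dst[0x0d+2] := {0x70,0xce}
#2 dst[0x17+3] := {0xce,0xb9,0xc4}
#3 dst[0x1a+3] := {0xce,0xb9,0xc4}
query mem[0x19]=0xc4, mem[0x17]=0xce, mem[0x0e]=0xce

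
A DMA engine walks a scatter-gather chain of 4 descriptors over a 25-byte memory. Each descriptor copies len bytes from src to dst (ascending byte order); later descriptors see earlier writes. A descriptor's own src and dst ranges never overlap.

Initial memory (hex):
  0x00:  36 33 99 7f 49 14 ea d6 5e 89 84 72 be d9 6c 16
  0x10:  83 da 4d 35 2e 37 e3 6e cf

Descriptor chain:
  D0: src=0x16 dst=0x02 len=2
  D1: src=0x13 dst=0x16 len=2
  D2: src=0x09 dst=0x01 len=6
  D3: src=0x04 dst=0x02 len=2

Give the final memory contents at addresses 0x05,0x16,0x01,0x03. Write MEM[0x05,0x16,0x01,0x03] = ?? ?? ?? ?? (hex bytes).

[0] 0x16->0x02 len=2 : e3 6e
[1] 0x13->0x16 len=2 : 35 2e
[2] 0x09->0x01 len=6 : 89 84 72 be d9 6c
[3] 0x04->0x02 len=2 : be d9
query mem[0x05]=0xd9, mem[0x16]=0x35, mem[0x01]=0x89, mem[0x03]=0xd9

MEM[0x05,0x16,0x01,0x03] = d9 35 89 d9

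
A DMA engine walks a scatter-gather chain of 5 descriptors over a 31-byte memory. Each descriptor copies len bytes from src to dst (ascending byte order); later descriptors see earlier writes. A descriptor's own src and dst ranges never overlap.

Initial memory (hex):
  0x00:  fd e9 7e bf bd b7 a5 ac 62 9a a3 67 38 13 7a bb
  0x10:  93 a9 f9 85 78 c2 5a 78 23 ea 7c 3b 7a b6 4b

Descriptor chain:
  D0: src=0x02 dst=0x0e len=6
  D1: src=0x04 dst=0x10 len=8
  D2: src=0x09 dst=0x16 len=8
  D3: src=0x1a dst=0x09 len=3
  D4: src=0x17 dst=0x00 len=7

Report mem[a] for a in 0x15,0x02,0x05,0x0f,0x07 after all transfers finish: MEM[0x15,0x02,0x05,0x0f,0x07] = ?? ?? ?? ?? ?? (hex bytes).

#0 dst[0x0e+6] := {0x7e,0xbf,0xbd,0xb7,0xa5,0xac}
#1 dst[0x10+8] := {0xbd,0xb7,0xa5,0xac,0x62,0x9a,0xa3,0x67}
#2 dst[0x16+8] := {0x9a,0xa3,0x67,0x38,0x13,0x7e,0xbf,0xbd}
#3 dst[0x09+3] := {0x13,0x7e,0xbf}
#4 dst[0x00+7] := {0xa3,0x67,0x38,0x13,0x7e,0xbf,0xbd}
query mem[0x15]=0x9a, mem[0x02]=0x38, mem[0x05]=0xbf, mem[0x0f]=0xbf, mem[0x07]=0xac

MEM[0x15,0x02,0x05,0x0f,0x07] = 9a 38 bf bf ac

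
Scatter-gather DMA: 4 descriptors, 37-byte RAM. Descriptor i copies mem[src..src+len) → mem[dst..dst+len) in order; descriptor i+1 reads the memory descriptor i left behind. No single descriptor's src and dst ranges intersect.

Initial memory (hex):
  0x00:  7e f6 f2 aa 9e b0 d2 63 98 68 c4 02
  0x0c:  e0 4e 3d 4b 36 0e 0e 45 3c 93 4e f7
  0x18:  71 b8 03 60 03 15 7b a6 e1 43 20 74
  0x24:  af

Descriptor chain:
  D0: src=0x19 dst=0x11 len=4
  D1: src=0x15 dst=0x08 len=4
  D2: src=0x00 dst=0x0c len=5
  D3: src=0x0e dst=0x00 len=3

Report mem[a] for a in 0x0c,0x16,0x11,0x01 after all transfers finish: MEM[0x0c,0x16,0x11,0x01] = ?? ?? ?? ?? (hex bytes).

#0 dst[0x11+4] := {0xb8,0x03,0x60,0x03}
#1 dst[0x08+4] := {0x93,0x4e,0xf7,0x71}
#2 dst[0x0c+5] := {0x7e,0xf6,0xf2,0xaa,0x9e}
#3 dst[0x00+3] := {0xf2,0xaa,0x9e}
query mem[0x0c]=0x7e, mem[0x16]=0x4e, mem[0x11]=0xb8, mem[0x01]=0xaa

MEM[0x0c,0x16,0x11,0x01] = 7e 4e b8 aa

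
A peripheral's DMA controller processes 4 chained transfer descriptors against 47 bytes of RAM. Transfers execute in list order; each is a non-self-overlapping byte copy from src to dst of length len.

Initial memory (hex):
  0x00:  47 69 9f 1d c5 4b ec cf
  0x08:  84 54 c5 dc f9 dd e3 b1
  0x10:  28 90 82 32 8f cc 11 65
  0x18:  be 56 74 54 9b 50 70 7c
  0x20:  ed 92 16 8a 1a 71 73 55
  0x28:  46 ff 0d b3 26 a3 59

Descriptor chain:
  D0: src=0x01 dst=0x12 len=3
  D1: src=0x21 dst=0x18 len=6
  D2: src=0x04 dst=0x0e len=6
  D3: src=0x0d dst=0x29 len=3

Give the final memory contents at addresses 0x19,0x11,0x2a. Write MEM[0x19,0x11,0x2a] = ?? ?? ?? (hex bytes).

#0 dst[0x12+3] := {0x69,0x9f,0x1d}
#1 dst[0x18+6] := {0x92,0x16,0x8a,0x1a,0x71,0x73}
#2 dst[0x0e+6] := {0xc5,0x4b,0xec,0xcf,0x84,0x54}
#3 dst[0x29+3] := {0xdd,0xc5,0x4b}
query mem[0x19]=0x16, mem[0x11]=0xcf, mem[0x2a]=0xc5

MEM[0x19,0x11,0x2a] = 16 cf c5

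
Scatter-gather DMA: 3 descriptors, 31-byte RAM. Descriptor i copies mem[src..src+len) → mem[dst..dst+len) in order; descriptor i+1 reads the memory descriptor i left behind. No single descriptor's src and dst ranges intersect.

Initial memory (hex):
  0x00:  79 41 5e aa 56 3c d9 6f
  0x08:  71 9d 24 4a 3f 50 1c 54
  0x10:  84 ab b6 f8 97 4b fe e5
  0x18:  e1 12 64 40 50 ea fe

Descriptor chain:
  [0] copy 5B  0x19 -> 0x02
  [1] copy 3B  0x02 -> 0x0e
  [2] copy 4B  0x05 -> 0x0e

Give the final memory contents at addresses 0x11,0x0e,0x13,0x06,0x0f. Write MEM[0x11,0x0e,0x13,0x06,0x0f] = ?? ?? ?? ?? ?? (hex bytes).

MEM[0x11,0x0e,0x13,0x06,0x0f] = 71 50 f8 ea ea

D0: mem[0x02..0x06] <- [12 64 40 50 ea]
D1: mem[0x0e..0x10] <- [12 64 40]
D2: mem[0x0e..0x11] <- [50 ea 6f 71]
query mem[0x11]=0x71, mem[0x0e]=0x50, mem[0x13]=0xf8, mem[0x06]=0xea, mem[0x0f]=0xea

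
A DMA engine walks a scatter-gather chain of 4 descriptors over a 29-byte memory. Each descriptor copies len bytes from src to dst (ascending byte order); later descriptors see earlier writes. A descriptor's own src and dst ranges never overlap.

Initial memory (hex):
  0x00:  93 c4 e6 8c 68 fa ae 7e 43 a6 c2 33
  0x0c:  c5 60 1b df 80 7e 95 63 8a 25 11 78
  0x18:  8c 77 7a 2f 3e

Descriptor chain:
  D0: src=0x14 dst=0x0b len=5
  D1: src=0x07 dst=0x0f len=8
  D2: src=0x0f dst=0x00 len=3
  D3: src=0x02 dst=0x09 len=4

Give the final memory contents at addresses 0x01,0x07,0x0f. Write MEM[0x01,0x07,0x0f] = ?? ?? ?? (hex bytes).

D0: mem[0x0b..0x0f] <- [8a 25 11 78 8c]
D1: mem[0x0f..0x16] <- [7e 43 a6 c2 8a 25 11 78]
D2: mem[0x00..0x02] <- [7e 43 a6]
D3: mem[0x09..0x0c] <- [a6 8c 68 fa]
query mem[0x01]=0x43, mem[0x07]=0x7e, mem[0x0f]=0x7e

MEM[0x01,0x07,0x0f] = 43 7e 7e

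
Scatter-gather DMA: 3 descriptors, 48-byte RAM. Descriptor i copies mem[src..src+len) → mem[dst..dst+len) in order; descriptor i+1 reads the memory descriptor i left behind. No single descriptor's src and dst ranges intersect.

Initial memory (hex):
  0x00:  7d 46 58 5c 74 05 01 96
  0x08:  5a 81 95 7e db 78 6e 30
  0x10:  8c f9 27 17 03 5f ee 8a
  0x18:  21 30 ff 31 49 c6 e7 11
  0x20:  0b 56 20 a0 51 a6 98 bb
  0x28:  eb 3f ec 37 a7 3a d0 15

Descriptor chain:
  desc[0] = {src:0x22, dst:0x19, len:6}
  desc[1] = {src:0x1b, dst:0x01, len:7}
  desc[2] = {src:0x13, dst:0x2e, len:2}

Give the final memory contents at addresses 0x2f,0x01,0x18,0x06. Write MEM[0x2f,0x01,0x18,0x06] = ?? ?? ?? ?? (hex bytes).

#0 dst[0x19+6] := {0x20,0xa0,0x51,0xa6,0x98,0xbb}
#1 dst[0x01+7] := {0x51,0xa6,0x98,0xbb,0x11,0x0b,0x56}
#2 dst[0x2e+2] := {0x17,0x03}
query mem[0x2f]=0x03, mem[0x01]=0x51, mem[0x18]=0x21, mem[0x06]=0x0b

MEM[0x2f,0x01,0x18,0x06] = 03 51 21 0b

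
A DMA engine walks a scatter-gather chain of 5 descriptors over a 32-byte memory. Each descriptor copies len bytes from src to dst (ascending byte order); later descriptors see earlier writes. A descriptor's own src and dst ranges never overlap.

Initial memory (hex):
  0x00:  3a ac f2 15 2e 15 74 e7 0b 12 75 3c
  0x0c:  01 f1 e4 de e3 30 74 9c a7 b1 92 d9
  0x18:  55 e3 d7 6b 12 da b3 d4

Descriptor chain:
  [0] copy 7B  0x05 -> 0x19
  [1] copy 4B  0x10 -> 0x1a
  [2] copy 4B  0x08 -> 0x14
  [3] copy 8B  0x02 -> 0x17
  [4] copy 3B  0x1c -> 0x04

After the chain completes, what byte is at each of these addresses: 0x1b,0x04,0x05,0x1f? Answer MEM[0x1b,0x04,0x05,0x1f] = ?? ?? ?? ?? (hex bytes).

MEM[0x1b,0x04,0x05,0x1f] = 74 e7 0b 3c

D0: mem[0x19..0x1f] <- [15 74 e7 0b 12 75 3c]
D1: mem[0x1a..0x1d] <- [e3 30 74 9c]
D2: mem[0x14..0x17] <- [0b 12 75 3c]
D3: mem[0x17..0x1e] <- [f2 15 2e 15 74 e7 0b 12]
D4: mem[0x04..0x06] <- [e7 0b 12]
query mem[0x1b]=0x74, mem[0x04]=0xe7, mem[0x05]=0x0b, mem[0x1f]=0x3c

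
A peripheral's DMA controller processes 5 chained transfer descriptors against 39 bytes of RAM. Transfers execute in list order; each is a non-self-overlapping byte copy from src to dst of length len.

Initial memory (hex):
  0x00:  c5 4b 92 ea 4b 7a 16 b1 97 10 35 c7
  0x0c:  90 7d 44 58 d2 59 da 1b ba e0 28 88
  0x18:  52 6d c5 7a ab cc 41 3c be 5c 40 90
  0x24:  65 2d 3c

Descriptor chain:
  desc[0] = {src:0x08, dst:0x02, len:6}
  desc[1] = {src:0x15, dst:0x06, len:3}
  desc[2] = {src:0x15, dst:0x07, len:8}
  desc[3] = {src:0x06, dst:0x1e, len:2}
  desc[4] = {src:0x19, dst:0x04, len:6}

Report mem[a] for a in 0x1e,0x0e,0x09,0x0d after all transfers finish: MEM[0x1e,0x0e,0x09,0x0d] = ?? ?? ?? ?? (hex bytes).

[0] 0x08->0x02 len=6 : 97 10 35 c7 90 7d
[1] 0x15->0x06 len=3 : e0 28 88
[2] 0x15->0x07 len=8 : e0 28 88 52 6d c5 7a ab
[3] 0x06->0x1e len=2 : e0 e0
[4] 0x19->0x04 len=6 : 6d c5 7a ab cc e0
query mem[0x1e]=0xe0, mem[0x0e]=0xab, mem[0x09]=0xe0, mem[0x0d]=0x7a

MEM[0x1e,0x0e,0x09,0x0d] = e0 ab e0 7a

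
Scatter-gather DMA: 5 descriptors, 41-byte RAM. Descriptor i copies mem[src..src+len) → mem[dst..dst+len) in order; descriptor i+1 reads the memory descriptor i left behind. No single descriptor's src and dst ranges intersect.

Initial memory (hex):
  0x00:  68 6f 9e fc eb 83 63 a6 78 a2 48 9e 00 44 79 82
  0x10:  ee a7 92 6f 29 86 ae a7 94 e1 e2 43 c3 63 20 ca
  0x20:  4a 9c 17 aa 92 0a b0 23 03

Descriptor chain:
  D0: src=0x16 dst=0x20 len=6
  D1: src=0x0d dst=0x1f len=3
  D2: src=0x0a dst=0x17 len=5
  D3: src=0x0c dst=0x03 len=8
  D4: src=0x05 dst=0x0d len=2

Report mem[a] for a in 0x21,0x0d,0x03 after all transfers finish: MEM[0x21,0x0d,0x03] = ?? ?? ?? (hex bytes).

MEM[0x21,0x0d,0x03] = 82 79 00

[0] 0x16->0x20 len=6 : ae a7 94 e1 e2 43
[1] 0x0d->0x1f len=3 : 44 79 82
[2] 0x0a->0x17 len=5 : 48 9e 00 44 79
[3] 0x0c->0x03 len=8 : 00 44 79 82 ee a7 92 6f
[4] 0x05->0x0d len=2 : 79 82
query mem[0x21]=0x82, mem[0x0d]=0x79, mem[0x03]=0x00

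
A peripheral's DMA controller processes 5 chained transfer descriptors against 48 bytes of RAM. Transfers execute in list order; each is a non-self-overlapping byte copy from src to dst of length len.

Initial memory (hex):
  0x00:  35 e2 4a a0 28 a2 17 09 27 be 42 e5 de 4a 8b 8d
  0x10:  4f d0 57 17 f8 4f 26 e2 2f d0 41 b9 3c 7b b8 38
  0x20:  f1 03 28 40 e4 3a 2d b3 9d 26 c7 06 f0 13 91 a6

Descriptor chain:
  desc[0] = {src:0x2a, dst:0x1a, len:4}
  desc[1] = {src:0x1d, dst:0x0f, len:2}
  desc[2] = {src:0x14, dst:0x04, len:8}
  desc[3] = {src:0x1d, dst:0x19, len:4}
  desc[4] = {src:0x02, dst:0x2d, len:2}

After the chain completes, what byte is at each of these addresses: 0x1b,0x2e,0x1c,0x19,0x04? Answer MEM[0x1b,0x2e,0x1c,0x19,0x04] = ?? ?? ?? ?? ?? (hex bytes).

MEM[0x1b,0x2e,0x1c,0x19,0x04] = 38 a0 f1 13 f8

  after D0: wrote 4B at 0x1a = c706f013
  after D1: wrote 2B at 0x0f = 13b8
  after D2: wrote 8B at 0x04 = f84f26e22fd0c706
  after D3: wrote 4B at 0x19 = 13b838f1
  after D4: wrote 2B at 0x2d = 4aa0
query mem[0x1b]=0x38, mem[0x2e]=0xa0, mem[0x1c]=0xf1, mem[0x19]=0x13, mem[0x04]=0xf8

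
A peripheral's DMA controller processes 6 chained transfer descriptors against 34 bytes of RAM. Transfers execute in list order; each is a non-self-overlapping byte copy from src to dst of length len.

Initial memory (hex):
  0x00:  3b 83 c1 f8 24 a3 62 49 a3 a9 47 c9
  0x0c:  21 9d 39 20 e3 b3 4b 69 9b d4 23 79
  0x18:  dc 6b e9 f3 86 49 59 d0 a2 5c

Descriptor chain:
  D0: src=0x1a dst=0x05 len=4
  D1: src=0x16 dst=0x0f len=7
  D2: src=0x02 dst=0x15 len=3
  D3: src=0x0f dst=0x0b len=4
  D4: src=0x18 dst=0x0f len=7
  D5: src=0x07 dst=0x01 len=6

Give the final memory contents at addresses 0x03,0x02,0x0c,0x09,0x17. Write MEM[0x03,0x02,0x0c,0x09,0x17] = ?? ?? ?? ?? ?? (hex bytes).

[0] 0x1a->0x05 len=4 : e9 f3 86 49
[1] 0x16->0x0f len=7 : 23 79 dc 6b e9 f3 86
[2] 0x02->0x15 len=3 : c1 f8 24
[3] 0x0f->0x0b len=4 : 23 79 dc 6b
[4] 0x18->0x0f len=7 : dc 6b e9 f3 86 49 59
[5] 0x07->0x01 len=6 : 86 49 a9 47 23 79
query mem[0x03]=0xa9, mem[0x02]=0x49, mem[0x0c]=0x79, mem[0x09]=0xa9, mem[0x17]=0x24

MEM[0x03,0x02,0x0c,0x09,0x17] = a9 49 79 a9 24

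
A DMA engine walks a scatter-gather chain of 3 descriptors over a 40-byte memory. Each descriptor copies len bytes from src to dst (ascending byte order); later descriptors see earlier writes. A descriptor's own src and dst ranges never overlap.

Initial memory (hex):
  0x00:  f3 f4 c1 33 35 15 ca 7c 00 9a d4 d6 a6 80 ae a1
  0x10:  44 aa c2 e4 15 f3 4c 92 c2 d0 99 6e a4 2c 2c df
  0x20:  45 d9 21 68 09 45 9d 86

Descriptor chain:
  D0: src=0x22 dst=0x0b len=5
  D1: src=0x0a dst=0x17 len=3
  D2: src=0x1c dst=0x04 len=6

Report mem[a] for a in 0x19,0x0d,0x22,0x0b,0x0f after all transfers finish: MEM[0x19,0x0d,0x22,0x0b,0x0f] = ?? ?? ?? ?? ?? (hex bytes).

[0] 0x22->0x0b len=5 : 21 68 09 45 9d
[1] 0x0a->0x17 len=3 : d4 21 68
[2] 0x1c->0x04 len=6 : a4 2c 2c df 45 d9
query mem[0x19]=0x68, mem[0x0d]=0x09, mem[0x22]=0x21, mem[0x0b]=0x21, mem[0x0f]=0x9d

MEM[0x19,0x0d,0x22,0x0b,0x0f] = 68 09 21 21 9d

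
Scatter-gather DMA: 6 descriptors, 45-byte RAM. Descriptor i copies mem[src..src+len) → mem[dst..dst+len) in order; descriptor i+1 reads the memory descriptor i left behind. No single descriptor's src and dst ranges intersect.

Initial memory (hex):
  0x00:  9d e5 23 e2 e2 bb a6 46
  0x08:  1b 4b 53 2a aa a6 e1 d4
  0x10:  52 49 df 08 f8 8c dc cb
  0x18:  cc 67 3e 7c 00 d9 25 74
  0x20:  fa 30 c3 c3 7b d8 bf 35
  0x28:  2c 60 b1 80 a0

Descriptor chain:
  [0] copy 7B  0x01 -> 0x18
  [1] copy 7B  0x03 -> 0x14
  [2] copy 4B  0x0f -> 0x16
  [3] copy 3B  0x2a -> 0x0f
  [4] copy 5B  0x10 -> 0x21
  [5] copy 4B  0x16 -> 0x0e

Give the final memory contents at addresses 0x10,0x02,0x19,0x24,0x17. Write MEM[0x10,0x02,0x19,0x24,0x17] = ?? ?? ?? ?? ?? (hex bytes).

D0: mem[0x18..0x1e] <- [e5 23 e2 e2 bb a6 46]
D1: mem[0x14..0x1a] <- [e2 e2 bb a6 46 1b 4b]
D2: mem[0x16..0x19] <- [d4 52 49 df]
D3: mem[0x0f..0x11] <- [b1 80 a0]
D4: mem[0x21..0x25] <- [80 a0 df 08 e2]
D5: mem[0x0e..0x11] <- [d4 52 49 df]
query mem[0x10]=0x49, mem[0x02]=0x23, mem[0x19]=0xdf, mem[0x24]=0x08, mem[0x17]=0x52

MEM[0x10,0x02,0x19,0x24,0x17] = 49 23 df 08 52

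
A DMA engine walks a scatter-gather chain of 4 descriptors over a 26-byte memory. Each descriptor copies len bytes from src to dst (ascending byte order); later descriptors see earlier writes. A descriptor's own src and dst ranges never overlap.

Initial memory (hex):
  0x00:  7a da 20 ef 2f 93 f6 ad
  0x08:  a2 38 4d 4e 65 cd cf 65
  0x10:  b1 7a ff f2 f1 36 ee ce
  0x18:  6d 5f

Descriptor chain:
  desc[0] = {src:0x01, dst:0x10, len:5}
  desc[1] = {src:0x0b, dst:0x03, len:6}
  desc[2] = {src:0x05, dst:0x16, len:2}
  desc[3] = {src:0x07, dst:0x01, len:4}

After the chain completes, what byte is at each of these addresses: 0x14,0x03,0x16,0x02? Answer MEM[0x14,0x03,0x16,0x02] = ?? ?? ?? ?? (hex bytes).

#0 dst[0x10+5] := {0xda,0x20,0xef,0x2f,0x93}
#1 dst[0x03+6] := {0x4e,0x65,0xcd,0xcf,0x65,0xda}
#2 dst[0x16+2] := {0xcd,0xcf}
#3 dst[0x01+4] := {0x65,0xda,0x38,0x4d}
query mem[0x14]=0x93, mem[0x03]=0x38, mem[0x16]=0xcd, mem[0x02]=0xda

MEM[0x14,0x03,0x16,0x02] = 93 38 cd da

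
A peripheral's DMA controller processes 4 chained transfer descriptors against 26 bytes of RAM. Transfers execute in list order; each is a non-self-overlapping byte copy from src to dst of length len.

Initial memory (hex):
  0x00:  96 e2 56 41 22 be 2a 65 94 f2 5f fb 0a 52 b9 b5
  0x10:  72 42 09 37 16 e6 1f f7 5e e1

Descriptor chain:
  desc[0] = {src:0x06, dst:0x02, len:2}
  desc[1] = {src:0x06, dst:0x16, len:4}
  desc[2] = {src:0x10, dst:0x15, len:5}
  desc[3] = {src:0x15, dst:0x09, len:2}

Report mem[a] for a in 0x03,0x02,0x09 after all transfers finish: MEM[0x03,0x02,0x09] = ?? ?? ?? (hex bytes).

MEM[0x03,0x02,0x09] = 65 2a 72

  after D0: wrote 2B at 0x02 = 2a65
  after D1: wrote 4B at 0x16 = 2a6594f2
  after D2: wrote 5B at 0x15 = 7242093716
  after D3: wrote 2B at 0x09 = 7242
query mem[0x03]=0x65, mem[0x02]=0x2a, mem[0x09]=0x72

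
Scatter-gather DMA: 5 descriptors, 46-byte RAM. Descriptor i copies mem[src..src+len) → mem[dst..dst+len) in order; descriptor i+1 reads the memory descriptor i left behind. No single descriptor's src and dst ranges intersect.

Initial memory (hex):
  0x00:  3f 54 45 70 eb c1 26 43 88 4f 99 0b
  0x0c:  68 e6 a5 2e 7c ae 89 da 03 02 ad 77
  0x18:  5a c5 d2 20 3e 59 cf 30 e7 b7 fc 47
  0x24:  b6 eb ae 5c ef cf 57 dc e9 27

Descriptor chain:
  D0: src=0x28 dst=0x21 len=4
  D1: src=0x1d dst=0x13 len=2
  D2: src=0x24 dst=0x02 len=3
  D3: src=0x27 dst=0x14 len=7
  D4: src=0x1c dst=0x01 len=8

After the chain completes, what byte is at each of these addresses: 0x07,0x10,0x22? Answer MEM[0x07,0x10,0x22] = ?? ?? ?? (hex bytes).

MEM[0x07,0x10,0x22] = cf 7c cf

[0] 0x28->0x21 len=4 : ef cf 57 dc
[1] 0x1d->0x13 len=2 : 59 cf
[2] 0x24->0x02 len=3 : dc eb ae
[3] 0x27->0x14 len=7 : 5c ef cf 57 dc e9 27
[4] 0x1c->0x01 len=8 : 3e 59 cf 30 e7 ef cf 57
query mem[0x07]=0xcf, mem[0x10]=0x7c, mem[0x22]=0xcf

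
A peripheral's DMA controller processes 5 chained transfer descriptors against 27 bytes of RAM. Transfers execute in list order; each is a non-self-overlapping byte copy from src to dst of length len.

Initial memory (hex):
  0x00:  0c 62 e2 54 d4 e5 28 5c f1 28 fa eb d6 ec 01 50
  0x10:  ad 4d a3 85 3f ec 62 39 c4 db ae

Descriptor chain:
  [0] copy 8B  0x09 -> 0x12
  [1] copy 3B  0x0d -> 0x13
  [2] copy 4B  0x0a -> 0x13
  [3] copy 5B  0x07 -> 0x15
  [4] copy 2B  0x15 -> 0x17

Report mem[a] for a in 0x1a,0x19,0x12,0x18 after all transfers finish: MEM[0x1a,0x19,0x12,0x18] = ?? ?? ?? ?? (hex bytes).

MEM[0x1a,0x19,0x12,0x18] = ae eb 28 f1

D0: mem[0x12..0x19] <- [28 fa eb d6 ec 01 50 ad]
D1: mem[0x13..0x15] <- [ec 01 50]
D2: mem[0x13..0x16] <- [fa eb d6 ec]
D3: mem[0x15..0x19] <- [5c f1 28 fa eb]
D4: mem[0x17..0x18] <- [5c f1]
query mem[0x1a]=0xae, mem[0x19]=0xeb, mem[0x12]=0x28, mem[0x18]=0xf1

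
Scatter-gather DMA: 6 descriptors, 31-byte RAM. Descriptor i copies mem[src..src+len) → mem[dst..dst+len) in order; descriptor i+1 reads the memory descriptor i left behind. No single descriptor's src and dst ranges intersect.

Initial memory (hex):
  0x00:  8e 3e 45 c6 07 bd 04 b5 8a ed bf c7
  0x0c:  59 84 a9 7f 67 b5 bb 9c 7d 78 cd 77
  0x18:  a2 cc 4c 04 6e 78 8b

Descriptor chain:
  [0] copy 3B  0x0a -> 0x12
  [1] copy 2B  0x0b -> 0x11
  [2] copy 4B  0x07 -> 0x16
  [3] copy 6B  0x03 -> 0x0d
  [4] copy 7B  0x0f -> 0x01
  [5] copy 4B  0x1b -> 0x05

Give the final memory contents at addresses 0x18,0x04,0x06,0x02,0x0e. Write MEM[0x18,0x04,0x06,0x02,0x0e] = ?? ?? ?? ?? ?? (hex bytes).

D0: mem[0x12..0x14] <- [bf c7 59]
D1: mem[0x11..0x12] <- [c7 59]
D2: mem[0x16..0x19] <- [b5 8a ed bf]
D3: mem[0x0d..0x12] <- [c6 07 bd 04 b5 8a]
D4: mem[0x01..0x07] <- [bd 04 b5 8a c7 59 78]
D5: mem[0x05..0x08] <- [04 6e 78 8b]
query mem[0x18]=0xed, mem[0x04]=0x8a, mem[0x06]=0x6e, mem[0x02]=0x04, mem[0x0e]=0x07

MEM[0x18,0x04,0x06,0x02,0x0e] = ed 8a 6e 04 07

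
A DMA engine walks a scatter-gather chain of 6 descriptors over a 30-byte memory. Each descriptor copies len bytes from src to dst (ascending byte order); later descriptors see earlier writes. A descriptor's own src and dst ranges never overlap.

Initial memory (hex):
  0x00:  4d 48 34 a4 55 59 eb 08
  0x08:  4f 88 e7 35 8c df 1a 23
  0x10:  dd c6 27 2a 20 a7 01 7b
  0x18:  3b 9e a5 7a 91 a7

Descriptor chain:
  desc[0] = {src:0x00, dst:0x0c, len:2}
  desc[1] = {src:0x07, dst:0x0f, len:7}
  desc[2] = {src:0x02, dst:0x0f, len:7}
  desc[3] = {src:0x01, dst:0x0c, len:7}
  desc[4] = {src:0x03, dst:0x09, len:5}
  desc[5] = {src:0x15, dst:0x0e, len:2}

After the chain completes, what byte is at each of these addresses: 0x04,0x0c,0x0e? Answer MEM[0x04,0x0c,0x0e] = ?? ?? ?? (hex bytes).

MEM[0x04,0x0c,0x0e] = 55 eb 4f

D0: mem[0x0c..0x0d] <- [4d 48]
D1: mem[0x0f..0x15] <- [08 4f 88 e7 35 4d 48]
D2: mem[0x0f..0x15] <- [34 a4 55 59 eb 08 4f]
D3: mem[0x0c..0x12] <- [48 34 a4 55 59 eb 08]
D4: mem[0x09..0x0d] <- [a4 55 59 eb 08]
D5: mem[0x0e..0x0f] <- [4f 01]
query mem[0x04]=0x55, mem[0x0c]=0xeb, mem[0x0e]=0x4f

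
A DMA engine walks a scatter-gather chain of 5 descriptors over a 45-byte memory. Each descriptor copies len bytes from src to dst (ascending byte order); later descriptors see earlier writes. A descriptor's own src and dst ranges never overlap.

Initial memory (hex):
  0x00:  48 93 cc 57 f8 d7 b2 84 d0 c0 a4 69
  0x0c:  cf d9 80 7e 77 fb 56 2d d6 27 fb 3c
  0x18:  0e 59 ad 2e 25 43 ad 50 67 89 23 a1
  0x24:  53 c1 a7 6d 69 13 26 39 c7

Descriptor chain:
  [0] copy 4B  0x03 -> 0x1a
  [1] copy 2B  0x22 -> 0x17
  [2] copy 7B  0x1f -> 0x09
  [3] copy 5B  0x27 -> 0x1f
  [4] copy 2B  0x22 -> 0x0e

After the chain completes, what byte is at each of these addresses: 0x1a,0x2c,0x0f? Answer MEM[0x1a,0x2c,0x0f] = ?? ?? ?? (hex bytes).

[0] 0x03->0x1a len=4 : 57 f8 d7 b2
[1] 0x22->0x17 len=2 : 23 a1
[2] 0x1f->0x09 len=7 : 50 67 89 23 a1 53 c1
[3] 0x27->0x1f len=5 : 6d 69 13 26 39
[4] 0x22->0x0e len=2 : 26 39
query mem[0x1a]=0x57, mem[0x2c]=0xc7, mem[0x0f]=0x39

MEM[0x1a,0x2c,0x0f] = 57 c7 39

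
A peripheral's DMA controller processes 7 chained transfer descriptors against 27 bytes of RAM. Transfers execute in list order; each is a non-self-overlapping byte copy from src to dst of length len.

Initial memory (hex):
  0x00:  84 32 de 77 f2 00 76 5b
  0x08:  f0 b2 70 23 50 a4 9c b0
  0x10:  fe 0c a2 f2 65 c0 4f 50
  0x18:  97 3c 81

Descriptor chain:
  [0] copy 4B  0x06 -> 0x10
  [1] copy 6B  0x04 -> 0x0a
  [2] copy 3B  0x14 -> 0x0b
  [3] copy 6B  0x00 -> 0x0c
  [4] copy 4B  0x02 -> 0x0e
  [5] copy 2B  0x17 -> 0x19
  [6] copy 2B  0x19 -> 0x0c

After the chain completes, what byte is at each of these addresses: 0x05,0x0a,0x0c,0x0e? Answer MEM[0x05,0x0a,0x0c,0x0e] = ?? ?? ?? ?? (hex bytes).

MEM[0x05,0x0a,0x0c,0x0e] = 00 f2 50 de

  after D0: wrote 4B at 0x10 = 765bf0b2
  after D1: wrote 6B at 0x0a = f200765bf0b2
  after D2: wrote 3B at 0x0b = 65c04f
  after D3: wrote 6B at 0x0c = 8432de77f200
  after D4: wrote 4B at 0x0e = de77f200
  after D5: wrote 2B at 0x19 = 5097
  after D6: wrote 2B at 0x0c = 5097
query mem[0x05]=0x00, mem[0x0a]=0xf2, mem[0x0c]=0x50, mem[0x0e]=0xde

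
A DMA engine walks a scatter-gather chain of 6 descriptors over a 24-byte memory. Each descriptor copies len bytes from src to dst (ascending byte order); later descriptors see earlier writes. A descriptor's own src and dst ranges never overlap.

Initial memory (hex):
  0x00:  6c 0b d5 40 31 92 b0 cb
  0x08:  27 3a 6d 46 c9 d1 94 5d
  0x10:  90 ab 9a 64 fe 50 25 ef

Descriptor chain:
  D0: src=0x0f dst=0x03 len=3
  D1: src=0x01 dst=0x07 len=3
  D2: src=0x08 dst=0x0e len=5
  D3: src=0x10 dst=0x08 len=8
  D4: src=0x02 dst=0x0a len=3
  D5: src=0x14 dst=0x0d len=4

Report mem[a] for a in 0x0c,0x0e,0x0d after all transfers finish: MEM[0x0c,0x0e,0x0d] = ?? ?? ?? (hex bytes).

MEM[0x0c,0x0e,0x0d] = 90 50 fe

  after D0: wrote 3B at 0x03 = 5d90ab
  after D1: wrote 3B at 0x07 = 0bd55d
  after D2: wrote 5B at 0x0e = d55d6d46c9
  after D3: wrote 8B at 0x08 = 6d46c964fe5025ef
  after D4: wrote 3B at 0x0a = d55d90
  after D5: wrote 4B at 0x0d = fe5025ef
query mem[0x0c]=0x90, mem[0x0e]=0x50, mem[0x0d]=0xfe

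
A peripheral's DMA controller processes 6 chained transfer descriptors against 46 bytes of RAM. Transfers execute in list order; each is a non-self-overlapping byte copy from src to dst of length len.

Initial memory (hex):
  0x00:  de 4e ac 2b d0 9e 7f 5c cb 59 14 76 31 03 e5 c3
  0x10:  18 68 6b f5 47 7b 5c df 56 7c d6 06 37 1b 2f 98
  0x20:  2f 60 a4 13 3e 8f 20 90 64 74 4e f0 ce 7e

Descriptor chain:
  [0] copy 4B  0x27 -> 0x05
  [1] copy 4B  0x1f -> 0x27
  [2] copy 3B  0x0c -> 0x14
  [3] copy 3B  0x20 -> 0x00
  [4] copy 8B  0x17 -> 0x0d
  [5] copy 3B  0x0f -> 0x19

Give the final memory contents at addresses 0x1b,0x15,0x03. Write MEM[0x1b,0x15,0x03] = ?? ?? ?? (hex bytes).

MEM[0x1b,0x15,0x03] = 06 03 2b

D0: mem[0x05..0x08] <- [90 64 74 4e]
D1: mem[0x27..0x2a] <- [98 2f 60 a4]
D2: mem[0x14..0x16] <- [31 03 e5]
D3: mem[0x00..0x02] <- [2f 60 a4]
D4: mem[0x0d..0x14] <- [df 56 7c d6 06 37 1b 2f]
D5: mem[0x19..0x1b] <- [7c d6 06]
query mem[0x1b]=0x06, mem[0x15]=0x03, mem[0x03]=0x2b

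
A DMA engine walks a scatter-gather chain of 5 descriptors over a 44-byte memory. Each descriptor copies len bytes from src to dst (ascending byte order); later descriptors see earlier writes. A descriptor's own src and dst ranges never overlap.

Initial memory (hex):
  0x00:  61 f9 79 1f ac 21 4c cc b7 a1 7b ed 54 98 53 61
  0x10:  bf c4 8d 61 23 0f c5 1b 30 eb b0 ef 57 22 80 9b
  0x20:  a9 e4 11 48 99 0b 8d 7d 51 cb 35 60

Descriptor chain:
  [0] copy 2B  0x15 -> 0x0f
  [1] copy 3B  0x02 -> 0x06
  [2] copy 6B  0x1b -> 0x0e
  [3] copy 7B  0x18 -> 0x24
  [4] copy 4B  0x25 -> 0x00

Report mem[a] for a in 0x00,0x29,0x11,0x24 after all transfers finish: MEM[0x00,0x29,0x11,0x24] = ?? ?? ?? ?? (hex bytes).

MEM[0x00,0x29,0x11,0x24] = eb 22 80 30

  after D0: wrote 2B at 0x0f = 0fc5
  after D1: wrote 3B at 0x06 = 791fac
  after D2: wrote 6B at 0x0e = ef5722809ba9
  after D3: wrote 7B at 0x24 = 30ebb0ef572280
  after D4: wrote 4B at 0x00 = ebb0ef57
query mem[0x00]=0xeb, mem[0x29]=0x22, mem[0x11]=0x80, mem[0x24]=0x30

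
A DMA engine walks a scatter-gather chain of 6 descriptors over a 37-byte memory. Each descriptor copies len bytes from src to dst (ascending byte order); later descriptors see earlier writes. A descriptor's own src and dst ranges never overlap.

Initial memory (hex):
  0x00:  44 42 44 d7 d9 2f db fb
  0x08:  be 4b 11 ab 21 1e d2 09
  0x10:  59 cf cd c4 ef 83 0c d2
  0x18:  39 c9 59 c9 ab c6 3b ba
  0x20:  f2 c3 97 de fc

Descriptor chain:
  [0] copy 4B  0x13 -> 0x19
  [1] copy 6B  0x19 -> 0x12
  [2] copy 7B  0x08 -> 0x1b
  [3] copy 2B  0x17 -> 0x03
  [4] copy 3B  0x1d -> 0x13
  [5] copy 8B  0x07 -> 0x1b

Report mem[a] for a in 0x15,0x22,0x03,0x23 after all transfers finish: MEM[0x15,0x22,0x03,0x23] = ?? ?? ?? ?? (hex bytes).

MEM[0x15,0x22,0x03,0x23] = 21 d2 3b de

D0: mem[0x19..0x1c] <- [c4 ef 83 0c]
D1: mem[0x12..0x17] <- [c4 ef 83 0c c6 3b]
D2: mem[0x1b..0x21] <- [be 4b 11 ab 21 1e d2]
D3: mem[0x03..0x04] <- [3b 39]
D4: mem[0x13..0x15] <- [11 ab 21]
D5: mem[0x1b..0x22] <- [fb be 4b 11 ab 21 1e d2]
query mem[0x15]=0x21, mem[0x22]=0xd2, mem[0x03]=0x3b, mem[0x23]=0xde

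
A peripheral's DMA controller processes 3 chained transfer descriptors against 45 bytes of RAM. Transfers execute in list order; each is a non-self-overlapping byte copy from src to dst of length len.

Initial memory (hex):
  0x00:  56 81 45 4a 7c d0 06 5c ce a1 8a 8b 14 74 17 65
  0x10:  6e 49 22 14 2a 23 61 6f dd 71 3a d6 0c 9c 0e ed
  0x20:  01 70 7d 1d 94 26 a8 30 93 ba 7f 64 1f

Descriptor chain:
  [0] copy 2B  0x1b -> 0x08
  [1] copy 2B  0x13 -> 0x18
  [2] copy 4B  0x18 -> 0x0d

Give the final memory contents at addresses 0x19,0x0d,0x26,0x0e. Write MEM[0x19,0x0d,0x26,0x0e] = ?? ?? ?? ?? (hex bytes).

  after D0: wrote 2B at 0x08 = d60c
  after D1: wrote 2B at 0x18 = 142a
  after D2: wrote 4B at 0x0d = 142a3ad6
query mem[0x19]=0x2a, mem[0x0d]=0x14, mem[0x26]=0xa8, mem[0x0e]=0x2a

MEM[0x19,0x0d,0x26,0x0e] = 2a 14 a8 2a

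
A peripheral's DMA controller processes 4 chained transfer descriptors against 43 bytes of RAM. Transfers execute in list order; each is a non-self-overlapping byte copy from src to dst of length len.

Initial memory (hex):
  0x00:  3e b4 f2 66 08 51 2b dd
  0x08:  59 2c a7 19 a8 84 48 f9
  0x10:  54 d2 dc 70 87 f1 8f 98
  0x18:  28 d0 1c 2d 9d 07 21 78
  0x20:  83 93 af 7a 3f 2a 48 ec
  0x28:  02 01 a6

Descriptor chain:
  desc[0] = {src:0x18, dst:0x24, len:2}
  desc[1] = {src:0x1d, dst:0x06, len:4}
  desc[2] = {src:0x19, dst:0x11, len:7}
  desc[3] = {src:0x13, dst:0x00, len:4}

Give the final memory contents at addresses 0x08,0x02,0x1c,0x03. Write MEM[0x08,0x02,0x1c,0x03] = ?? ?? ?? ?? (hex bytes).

[0] 0x18->0x24 len=2 : 28 d0
[1] 0x1d->0x06 len=4 : 07 21 78 83
[2] 0x19->0x11 len=7 : d0 1c 2d 9d 07 21 78
[3] 0x13->0x00 len=4 : 2d 9d 07 21
query mem[0x08]=0x78, mem[0x02]=0x07, mem[0x1c]=0x9d, mem[0x03]=0x21

MEM[0x08,0x02,0x1c,0x03] = 78 07 9d 21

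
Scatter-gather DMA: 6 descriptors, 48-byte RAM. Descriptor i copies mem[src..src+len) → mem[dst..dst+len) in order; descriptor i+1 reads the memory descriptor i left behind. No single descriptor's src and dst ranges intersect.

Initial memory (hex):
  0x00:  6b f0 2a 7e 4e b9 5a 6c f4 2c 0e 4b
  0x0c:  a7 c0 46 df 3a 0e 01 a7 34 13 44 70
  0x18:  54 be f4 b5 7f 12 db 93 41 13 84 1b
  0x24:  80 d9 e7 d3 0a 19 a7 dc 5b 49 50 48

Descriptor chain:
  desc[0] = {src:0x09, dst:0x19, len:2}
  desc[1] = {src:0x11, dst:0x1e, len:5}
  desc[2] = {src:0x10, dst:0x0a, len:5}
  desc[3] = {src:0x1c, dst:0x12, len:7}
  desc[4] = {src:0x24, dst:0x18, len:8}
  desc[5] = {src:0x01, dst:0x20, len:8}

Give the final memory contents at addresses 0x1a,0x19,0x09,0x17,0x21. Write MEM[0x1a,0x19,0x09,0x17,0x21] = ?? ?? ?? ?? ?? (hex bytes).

MEM[0x1a,0x19,0x09,0x17,0x21] = e7 d9 2c 34 2a

#0 dst[0x19+2] := {0x2c,0x0e}
#1 dst[0x1e+5] := {0x0e,0x01,0xa7,0x34,0x13}
#2 dst[0x0a+5] := {0x3a,0x0e,0x01,0xa7,0x34}
#3 dst[0x12+7] := {0x7f,0x12,0x0e,0x01,0xa7,0x34,0x13}
#4 dst[0x18+8] := {0x80,0xd9,0xe7,0xd3,0x0a,0x19,0xa7,0xdc}
#5 dst[0x20+8] := {0xf0,0x2a,0x7e,0x4e,0xb9,0x5a,0x6c,0xf4}
query mem[0x1a]=0xe7, mem[0x19]=0xd9, mem[0x09]=0x2c, mem[0x17]=0x34, mem[0x21]=0x2a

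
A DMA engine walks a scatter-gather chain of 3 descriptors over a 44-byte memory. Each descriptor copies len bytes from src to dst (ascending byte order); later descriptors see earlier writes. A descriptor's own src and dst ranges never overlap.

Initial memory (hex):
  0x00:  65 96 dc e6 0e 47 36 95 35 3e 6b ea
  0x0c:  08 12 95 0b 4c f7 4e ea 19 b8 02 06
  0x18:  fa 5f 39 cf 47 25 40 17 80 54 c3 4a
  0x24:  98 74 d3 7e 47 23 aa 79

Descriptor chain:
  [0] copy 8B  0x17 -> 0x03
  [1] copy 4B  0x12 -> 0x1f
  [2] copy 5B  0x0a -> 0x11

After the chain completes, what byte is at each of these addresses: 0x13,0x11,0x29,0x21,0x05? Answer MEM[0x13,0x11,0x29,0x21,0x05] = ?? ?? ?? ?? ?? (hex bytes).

  after D0: wrote 8B at 0x03 = 06fa5f39cf472540
  after D1: wrote 4B at 0x1f = 4eea19b8
  after D2: wrote 5B at 0x11 = 40ea081295
query mem[0x13]=0x08, mem[0x11]=0x40, mem[0x29]=0x23, mem[0x21]=0x19, mem[0x05]=0x5f

MEM[0x13,0x11,0x29,0x21,0x05] = 08 40 23 19 5f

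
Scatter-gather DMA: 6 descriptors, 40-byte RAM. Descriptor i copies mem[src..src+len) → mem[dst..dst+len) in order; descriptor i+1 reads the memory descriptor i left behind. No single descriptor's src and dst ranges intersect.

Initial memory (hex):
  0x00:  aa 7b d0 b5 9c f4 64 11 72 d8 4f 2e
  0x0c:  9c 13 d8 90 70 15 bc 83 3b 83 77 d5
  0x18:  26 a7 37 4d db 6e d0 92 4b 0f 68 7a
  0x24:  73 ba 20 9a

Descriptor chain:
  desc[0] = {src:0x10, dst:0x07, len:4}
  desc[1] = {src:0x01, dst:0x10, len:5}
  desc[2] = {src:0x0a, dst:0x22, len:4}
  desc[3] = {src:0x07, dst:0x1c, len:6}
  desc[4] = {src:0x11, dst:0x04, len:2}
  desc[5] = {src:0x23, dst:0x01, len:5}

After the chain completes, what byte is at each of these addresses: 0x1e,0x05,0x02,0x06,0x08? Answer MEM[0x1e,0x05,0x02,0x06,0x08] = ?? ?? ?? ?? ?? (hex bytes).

#0 dst[0x07+4] := {0x70,0x15,0xbc,0x83}
#1 dst[0x10+5] := {0x7b,0xd0,0xb5,0x9c,0xf4}
#2 dst[0x22+4] := {0x83,0x2e,0x9c,0x13}
#3 dst[0x1c+6] := {0x70,0x15,0xbc,0x83,0x2e,0x9c}
#4 dst[0x04+2] := {0xd0,0xb5}
#5 dst[0x01+5] := {0x2e,0x9c,0x13,0x20,0x9a}
query mem[0x1e]=0xbc, mem[0x05]=0x9a, mem[0x02]=0x9c, mem[0x06]=0x64, mem[0x08]=0x15

MEM[0x1e,0x05,0x02,0x06,0x08] = bc 9a 9c 64 15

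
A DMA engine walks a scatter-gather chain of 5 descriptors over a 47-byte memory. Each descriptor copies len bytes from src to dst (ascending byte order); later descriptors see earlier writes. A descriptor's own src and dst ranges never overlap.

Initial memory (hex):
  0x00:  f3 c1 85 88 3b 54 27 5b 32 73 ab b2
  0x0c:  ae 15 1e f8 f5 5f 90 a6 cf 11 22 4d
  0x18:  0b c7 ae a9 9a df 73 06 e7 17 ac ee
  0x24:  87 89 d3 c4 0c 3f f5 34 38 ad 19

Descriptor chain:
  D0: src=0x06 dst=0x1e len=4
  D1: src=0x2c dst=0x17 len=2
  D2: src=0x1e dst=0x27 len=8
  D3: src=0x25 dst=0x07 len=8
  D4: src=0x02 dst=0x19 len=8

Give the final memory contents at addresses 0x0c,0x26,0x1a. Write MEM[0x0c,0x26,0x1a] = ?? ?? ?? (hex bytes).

MEM[0x0c,0x26,0x1a] = 73 d3 88

  after D0: wrote 4B at 0x1e = 275b3273
  after D1: wrote 2B at 0x17 = 38ad
  after D2: wrote 8B at 0x27 = 275b3273acee8789
  after D3: wrote 8B at 0x07 = 89d3275b3273acee
  after D4: wrote 8B at 0x19 = 85883b542789d327
query mem[0x0c]=0x73, mem[0x26]=0xd3, mem[0x1a]=0x88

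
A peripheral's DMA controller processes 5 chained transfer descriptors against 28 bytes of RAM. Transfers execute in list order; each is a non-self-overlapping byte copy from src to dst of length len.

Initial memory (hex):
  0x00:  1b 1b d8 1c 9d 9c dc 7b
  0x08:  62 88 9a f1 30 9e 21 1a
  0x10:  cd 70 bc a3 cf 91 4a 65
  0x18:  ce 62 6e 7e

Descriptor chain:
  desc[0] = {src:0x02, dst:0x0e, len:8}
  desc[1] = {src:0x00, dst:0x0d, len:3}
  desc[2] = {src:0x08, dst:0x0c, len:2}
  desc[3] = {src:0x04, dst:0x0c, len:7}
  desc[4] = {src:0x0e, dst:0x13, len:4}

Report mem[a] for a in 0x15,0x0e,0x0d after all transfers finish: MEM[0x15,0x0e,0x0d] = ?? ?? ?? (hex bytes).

MEM[0x15,0x0e,0x0d] = 62 dc 9c

  after D0: wrote 8B at 0x0e = d81c9d9cdc7b6288
  after D1: wrote 3B at 0x0d = 1b1bd8
  after D2: wrote 2B at 0x0c = 6288
  after D3: wrote 7B at 0x0c = 9d9cdc7b62889a
  after D4: wrote 4B at 0x13 = dc7b6288
query mem[0x15]=0x62, mem[0x0e]=0xdc, mem[0x0d]=0x9c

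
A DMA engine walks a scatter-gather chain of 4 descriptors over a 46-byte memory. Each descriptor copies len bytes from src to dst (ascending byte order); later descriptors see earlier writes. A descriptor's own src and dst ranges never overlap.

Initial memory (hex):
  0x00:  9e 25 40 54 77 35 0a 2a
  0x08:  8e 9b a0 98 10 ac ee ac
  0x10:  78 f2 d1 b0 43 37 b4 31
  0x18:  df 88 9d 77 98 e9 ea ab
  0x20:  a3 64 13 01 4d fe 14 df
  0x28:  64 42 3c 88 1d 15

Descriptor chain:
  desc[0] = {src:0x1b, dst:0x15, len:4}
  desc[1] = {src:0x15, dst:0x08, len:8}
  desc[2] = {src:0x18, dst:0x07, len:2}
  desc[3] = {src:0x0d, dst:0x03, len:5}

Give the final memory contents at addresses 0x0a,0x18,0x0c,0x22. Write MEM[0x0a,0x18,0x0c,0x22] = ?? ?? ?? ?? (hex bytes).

MEM[0x0a,0x18,0x0c,0x22] = e9 ea 88 13

#0 dst[0x15+4] := {0x77,0x98,0xe9,0xea}
#1 dst[0x08+8] := {0x77,0x98,0xe9,0xea,0x88,0x9d,0x77,0x98}
#2 dst[0x07+2] := {0xea,0x88}
#3 dst[0x03+5] := {0x9d,0x77,0x98,0x78,0xf2}
query mem[0x0a]=0xe9, mem[0x18]=0xea, mem[0x0c]=0x88, mem[0x22]=0x13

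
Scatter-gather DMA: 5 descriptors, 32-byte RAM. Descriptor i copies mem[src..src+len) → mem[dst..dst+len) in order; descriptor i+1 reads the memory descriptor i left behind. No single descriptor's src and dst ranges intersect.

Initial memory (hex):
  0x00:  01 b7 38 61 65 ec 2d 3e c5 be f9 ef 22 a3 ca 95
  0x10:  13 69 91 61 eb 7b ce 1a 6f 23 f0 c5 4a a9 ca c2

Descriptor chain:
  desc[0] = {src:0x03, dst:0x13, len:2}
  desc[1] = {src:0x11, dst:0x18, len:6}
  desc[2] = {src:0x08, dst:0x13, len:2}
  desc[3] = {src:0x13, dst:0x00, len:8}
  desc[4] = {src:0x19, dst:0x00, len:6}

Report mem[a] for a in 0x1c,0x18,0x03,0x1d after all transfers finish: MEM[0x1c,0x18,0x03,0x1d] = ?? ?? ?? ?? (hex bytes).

MEM[0x1c,0x18,0x03,0x1d] = 7b 69 7b ce

D0: mem[0x13..0x14] <- [61 65]
D1: mem[0x18..0x1d] <- [69 91 61 65 7b ce]
D2: mem[0x13..0x14] <- [c5 be]
D3: mem[0x00..0x07] <- [c5 be 7b ce 1a 69 91 61]
D4: mem[0x00..0x05] <- [91 61 65 7b ce ca]
query mem[0x1c]=0x7b, mem[0x18]=0x69, mem[0x03]=0x7b, mem[0x1d]=0xce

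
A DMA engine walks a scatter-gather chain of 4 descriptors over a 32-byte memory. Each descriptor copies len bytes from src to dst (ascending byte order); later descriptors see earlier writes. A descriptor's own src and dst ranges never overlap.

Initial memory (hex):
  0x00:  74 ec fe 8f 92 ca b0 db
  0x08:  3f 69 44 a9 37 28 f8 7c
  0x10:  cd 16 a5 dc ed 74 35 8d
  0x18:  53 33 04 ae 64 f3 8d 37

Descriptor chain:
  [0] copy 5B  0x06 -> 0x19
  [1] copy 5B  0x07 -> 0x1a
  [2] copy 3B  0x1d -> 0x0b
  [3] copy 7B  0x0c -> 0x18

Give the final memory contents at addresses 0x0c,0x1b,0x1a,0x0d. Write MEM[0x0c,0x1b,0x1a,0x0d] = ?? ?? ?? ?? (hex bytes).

[0] 0x06->0x19 len=5 : b0 db 3f 69 44
[1] 0x07->0x1a len=5 : db 3f 69 44 a9
[2] 0x1d->0x0b len=3 : 44 a9 37
[3] 0x0c->0x18 len=7 : a9 37 f8 7c cd 16 a5
query mem[0x0c]=0xa9, mem[0x1b]=0x7c, mem[0x1a]=0xf8, mem[0x0d]=0x37

MEM[0x0c,0x1b,0x1a,0x0d] = a9 7c f8 37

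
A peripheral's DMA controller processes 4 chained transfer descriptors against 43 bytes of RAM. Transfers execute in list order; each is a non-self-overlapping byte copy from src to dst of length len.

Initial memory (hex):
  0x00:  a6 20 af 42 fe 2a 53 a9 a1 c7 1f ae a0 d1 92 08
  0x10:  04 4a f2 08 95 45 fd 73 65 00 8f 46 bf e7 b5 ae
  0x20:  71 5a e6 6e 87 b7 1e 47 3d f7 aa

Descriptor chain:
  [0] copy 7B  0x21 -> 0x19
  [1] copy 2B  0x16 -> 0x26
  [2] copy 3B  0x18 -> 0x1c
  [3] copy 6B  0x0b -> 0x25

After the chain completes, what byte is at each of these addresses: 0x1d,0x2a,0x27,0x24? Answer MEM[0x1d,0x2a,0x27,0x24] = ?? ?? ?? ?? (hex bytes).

[0] 0x21->0x19 len=7 : 5a e6 6e 87 b7 1e 47
[1] 0x16->0x26 len=2 : fd 73
[2] 0x18->0x1c len=3 : 65 5a e6
[3] 0x0b->0x25 len=6 : ae a0 d1 92 08 04
query mem[0x1d]=0x5a, mem[0x2a]=0x04, mem[0x27]=0xd1, mem[0x24]=0x87

MEM[0x1d,0x2a,0x27,0x24] = 5a 04 d1 87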